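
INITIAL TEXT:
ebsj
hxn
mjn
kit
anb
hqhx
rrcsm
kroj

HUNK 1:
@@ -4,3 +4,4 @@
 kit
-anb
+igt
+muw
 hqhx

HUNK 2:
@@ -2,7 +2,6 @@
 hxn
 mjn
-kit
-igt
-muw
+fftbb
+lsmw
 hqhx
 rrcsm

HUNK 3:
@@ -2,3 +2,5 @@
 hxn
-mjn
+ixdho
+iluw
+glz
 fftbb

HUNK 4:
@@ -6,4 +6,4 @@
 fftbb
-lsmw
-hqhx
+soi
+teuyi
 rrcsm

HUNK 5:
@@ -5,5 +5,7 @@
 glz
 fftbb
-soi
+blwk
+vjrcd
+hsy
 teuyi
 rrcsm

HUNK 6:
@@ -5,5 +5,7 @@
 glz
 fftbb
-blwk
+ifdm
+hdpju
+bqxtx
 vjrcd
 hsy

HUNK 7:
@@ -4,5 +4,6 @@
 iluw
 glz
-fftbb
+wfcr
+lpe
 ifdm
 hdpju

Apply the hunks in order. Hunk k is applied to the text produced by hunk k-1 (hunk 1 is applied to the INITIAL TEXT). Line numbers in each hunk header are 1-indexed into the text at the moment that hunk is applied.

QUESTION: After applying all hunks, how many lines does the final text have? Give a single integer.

Hunk 1: at line 4 remove [anb] add [igt,muw] -> 9 lines: ebsj hxn mjn kit igt muw hqhx rrcsm kroj
Hunk 2: at line 2 remove [kit,igt,muw] add [fftbb,lsmw] -> 8 lines: ebsj hxn mjn fftbb lsmw hqhx rrcsm kroj
Hunk 3: at line 2 remove [mjn] add [ixdho,iluw,glz] -> 10 lines: ebsj hxn ixdho iluw glz fftbb lsmw hqhx rrcsm kroj
Hunk 4: at line 6 remove [lsmw,hqhx] add [soi,teuyi] -> 10 lines: ebsj hxn ixdho iluw glz fftbb soi teuyi rrcsm kroj
Hunk 5: at line 5 remove [soi] add [blwk,vjrcd,hsy] -> 12 lines: ebsj hxn ixdho iluw glz fftbb blwk vjrcd hsy teuyi rrcsm kroj
Hunk 6: at line 5 remove [blwk] add [ifdm,hdpju,bqxtx] -> 14 lines: ebsj hxn ixdho iluw glz fftbb ifdm hdpju bqxtx vjrcd hsy teuyi rrcsm kroj
Hunk 7: at line 4 remove [fftbb] add [wfcr,lpe] -> 15 lines: ebsj hxn ixdho iluw glz wfcr lpe ifdm hdpju bqxtx vjrcd hsy teuyi rrcsm kroj
Final line count: 15

Answer: 15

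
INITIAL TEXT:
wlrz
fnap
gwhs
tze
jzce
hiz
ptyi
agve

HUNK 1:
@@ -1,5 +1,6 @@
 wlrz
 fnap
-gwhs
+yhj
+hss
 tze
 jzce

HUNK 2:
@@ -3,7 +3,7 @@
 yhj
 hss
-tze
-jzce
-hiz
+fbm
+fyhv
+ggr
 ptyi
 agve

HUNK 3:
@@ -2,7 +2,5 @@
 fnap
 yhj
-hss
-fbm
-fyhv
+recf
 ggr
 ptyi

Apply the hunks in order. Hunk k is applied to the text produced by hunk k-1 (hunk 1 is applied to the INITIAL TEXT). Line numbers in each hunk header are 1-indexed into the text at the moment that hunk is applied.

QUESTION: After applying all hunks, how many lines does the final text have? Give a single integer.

Answer: 7

Derivation:
Hunk 1: at line 1 remove [gwhs] add [yhj,hss] -> 9 lines: wlrz fnap yhj hss tze jzce hiz ptyi agve
Hunk 2: at line 3 remove [tze,jzce,hiz] add [fbm,fyhv,ggr] -> 9 lines: wlrz fnap yhj hss fbm fyhv ggr ptyi agve
Hunk 3: at line 2 remove [hss,fbm,fyhv] add [recf] -> 7 lines: wlrz fnap yhj recf ggr ptyi agve
Final line count: 7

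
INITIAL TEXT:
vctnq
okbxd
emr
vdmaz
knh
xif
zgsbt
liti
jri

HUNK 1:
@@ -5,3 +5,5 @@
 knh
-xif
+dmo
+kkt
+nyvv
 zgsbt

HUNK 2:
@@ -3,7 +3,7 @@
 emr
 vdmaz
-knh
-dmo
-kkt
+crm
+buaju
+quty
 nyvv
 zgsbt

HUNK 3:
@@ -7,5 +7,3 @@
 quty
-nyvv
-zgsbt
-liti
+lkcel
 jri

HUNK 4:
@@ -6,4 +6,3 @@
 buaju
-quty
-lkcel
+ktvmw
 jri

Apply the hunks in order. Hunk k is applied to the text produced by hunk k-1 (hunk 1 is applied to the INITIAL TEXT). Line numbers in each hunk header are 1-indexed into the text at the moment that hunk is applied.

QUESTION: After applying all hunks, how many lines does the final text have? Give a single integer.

Hunk 1: at line 5 remove [xif] add [dmo,kkt,nyvv] -> 11 lines: vctnq okbxd emr vdmaz knh dmo kkt nyvv zgsbt liti jri
Hunk 2: at line 3 remove [knh,dmo,kkt] add [crm,buaju,quty] -> 11 lines: vctnq okbxd emr vdmaz crm buaju quty nyvv zgsbt liti jri
Hunk 3: at line 7 remove [nyvv,zgsbt,liti] add [lkcel] -> 9 lines: vctnq okbxd emr vdmaz crm buaju quty lkcel jri
Hunk 4: at line 6 remove [quty,lkcel] add [ktvmw] -> 8 lines: vctnq okbxd emr vdmaz crm buaju ktvmw jri
Final line count: 8

Answer: 8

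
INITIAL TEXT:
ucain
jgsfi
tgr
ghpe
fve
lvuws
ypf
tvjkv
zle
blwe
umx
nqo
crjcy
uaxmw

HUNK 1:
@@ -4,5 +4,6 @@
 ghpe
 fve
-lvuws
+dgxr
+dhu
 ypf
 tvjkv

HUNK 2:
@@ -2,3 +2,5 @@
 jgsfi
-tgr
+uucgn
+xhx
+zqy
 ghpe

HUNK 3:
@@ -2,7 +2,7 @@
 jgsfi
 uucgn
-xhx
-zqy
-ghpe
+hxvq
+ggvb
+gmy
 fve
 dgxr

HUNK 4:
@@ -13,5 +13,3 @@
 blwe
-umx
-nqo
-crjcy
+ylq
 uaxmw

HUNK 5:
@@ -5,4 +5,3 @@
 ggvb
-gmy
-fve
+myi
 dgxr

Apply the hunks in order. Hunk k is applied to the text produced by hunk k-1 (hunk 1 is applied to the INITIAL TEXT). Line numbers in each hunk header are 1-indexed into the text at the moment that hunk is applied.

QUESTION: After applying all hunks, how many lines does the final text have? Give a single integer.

Answer: 14

Derivation:
Hunk 1: at line 4 remove [lvuws] add [dgxr,dhu] -> 15 lines: ucain jgsfi tgr ghpe fve dgxr dhu ypf tvjkv zle blwe umx nqo crjcy uaxmw
Hunk 2: at line 2 remove [tgr] add [uucgn,xhx,zqy] -> 17 lines: ucain jgsfi uucgn xhx zqy ghpe fve dgxr dhu ypf tvjkv zle blwe umx nqo crjcy uaxmw
Hunk 3: at line 2 remove [xhx,zqy,ghpe] add [hxvq,ggvb,gmy] -> 17 lines: ucain jgsfi uucgn hxvq ggvb gmy fve dgxr dhu ypf tvjkv zle blwe umx nqo crjcy uaxmw
Hunk 4: at line 13 remove [umx,nqo,crjcy] add [ylq] -> 15 lines: ucain jgsfi uucgn hxvq ggvb gmy fve dgxr dhu ypf tvjkv zle blwe ylq uaxmw
Hunk 5: at line 5 remove [gmy,fve] add [myi] -> 14 lines: ucain jgsfi uucgn hxvq ggvb myi dgxr dhu ypf tvjkv zle blwe ylq uaxmw
Final line count: 14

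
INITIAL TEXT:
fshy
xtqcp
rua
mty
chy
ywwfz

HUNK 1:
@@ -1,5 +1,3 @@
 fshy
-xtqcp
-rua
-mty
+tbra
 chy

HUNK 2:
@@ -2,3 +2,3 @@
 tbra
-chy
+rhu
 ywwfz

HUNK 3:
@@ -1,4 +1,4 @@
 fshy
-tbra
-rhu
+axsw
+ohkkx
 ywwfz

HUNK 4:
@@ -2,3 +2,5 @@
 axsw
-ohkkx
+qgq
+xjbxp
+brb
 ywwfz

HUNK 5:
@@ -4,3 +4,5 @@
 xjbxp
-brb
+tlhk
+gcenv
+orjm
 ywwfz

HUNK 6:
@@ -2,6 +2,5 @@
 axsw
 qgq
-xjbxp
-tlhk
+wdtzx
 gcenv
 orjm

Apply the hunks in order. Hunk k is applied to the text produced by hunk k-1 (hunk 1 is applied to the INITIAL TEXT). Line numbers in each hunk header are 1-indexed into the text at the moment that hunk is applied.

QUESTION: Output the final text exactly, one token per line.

Answer: fshy
axsw
qgq
wdtzx
gcenv
orjm
ywwfz

Derivation:
Hunk 1: at line 1 remove [xtqcp,rua,mty] add [tbra] -> 4 lines: fshy tbra chy ywwfz
Hunk 2: at line 2 remove [chy] add [rhu] -> 4 lines: fshy tbra rhu ywwfz
Hunk 3: at line 1 remove [tbra,rhu] add [axsw,ohkkx] -> 4 lines: fshy axsw ohkkx ywwfz
Hunk 4: at line 2 remove [ohkkx] add [qgq,xjbxp,brb] -> 6 lines: fshy axsw qgq xjbxp brb ywwfz
Hunk 5: at line 4 remove [brb] add [tlhk,gcenv,orjm] -> 8 lines: fshy axsw qgq xjbxp tlhk gcenv orjm ywwfz
Hunk 6: at line 2 remove [xjbxp,tlhk] add [wdtzx] -> 7 lines: fshy axsw qgq wdtzx gcenv orjm ywwfz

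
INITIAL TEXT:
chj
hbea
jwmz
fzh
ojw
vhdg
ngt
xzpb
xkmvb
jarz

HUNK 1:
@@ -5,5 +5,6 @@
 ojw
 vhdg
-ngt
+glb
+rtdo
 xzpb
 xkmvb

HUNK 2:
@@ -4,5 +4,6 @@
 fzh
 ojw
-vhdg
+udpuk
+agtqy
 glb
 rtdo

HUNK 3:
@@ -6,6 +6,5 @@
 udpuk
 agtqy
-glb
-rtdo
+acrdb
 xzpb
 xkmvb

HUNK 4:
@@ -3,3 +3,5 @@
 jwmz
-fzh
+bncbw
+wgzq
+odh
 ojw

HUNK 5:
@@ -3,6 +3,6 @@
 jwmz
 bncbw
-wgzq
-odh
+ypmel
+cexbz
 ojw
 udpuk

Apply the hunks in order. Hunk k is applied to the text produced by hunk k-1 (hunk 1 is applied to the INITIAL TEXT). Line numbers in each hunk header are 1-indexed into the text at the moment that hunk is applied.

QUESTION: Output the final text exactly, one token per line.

Hunk 1: at line 5 remove [ngt] add [glb,rtdo] -> 11 lines: chj hbea jwmz fzh ojw vhdg glb rtdo xzpb xkmvb jarz
Hunk 2: at line 4 remove [vhdg] add [udpuk,agtqy] -> 12 lines: chj hbea jwmz fzh ojw udpuk agtqy glb rtdo xzpb xkmvb jarz
Hunk 3: at line 6 remove [glb,rtdo] add [acrdb] -> 11 lines: chj hbea jwmz fzh ojw udpuk agtqy acrdb xzpb xkmvb jarz
Hunk 4: at line 3 remove [fzh] add [bncbw,wgzq,odh] -> 13 lines: chj hbea jwmz bncbw wgzq odh ojw udpuk agtqy acrdb xzpb xkmvb jarz
Hunk 5: at line 3 remove [wgzq,odh] add [ypmel,cexbz] -> 13 lines: chj hbea jwmz bncbw ypmel cexbz ojw udpuk agtqy acrdb xzpb xkmvb jarz

Answer: chj
hbea
jwmz
bncbw
ypmel
cexbz
ojw
udpuk
agtqy
acrdb
xzpb
xkmvb
jarz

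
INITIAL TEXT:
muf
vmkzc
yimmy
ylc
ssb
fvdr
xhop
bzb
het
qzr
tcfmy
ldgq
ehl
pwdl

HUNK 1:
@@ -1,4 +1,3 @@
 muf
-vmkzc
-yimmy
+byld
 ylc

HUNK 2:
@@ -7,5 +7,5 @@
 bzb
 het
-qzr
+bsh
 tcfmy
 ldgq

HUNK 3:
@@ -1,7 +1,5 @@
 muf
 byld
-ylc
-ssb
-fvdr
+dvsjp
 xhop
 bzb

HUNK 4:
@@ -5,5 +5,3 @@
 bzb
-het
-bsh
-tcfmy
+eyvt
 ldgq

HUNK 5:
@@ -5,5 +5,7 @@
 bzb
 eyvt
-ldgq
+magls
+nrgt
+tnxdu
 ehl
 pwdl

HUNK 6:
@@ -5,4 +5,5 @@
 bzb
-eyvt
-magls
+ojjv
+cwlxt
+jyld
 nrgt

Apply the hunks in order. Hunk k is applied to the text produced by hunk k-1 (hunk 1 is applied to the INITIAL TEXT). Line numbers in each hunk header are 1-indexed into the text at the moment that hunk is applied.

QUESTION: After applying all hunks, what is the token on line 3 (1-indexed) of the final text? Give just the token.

Answer: dvsjp

Derivation:
Hunk 1: at line 1 remove [vmkzc,yimmy] add [byld] -> 13 lines: muf byld ylc ssb fvdr xhop bzb het qzr tcfmy ldgq ehl pwdl
Hunk 2: at line 7 remove [qzr] add [bsh] -> 13 lines: muf byld ylc ssb fvdr xhop bzb het bsh tcfmy ldgq ehl pwdl
Hunk 3: at line 1 remove [ylc,ssb,fvdr] add [dvsjp] -> 11 lines: muf byld dvsjp xhop bzb het bsh tcfmy ldgq ehl pwdl
Hunk 4: at line 5 remove [het,bsh,tcfmy] add [eyvt] -> 9 lines: muf byld dvsjp xhop bzb eyvt ldgq ehl pwdl
Hunk 5: at line 5 remove [ldgq] add [magls,nrgt,tnxdu] -> 11 lines: muf byld dvsjp xhop bzb eyvt magls nrgt tnxdu ehl pwdl
Hunk 6: at line 5 remove [eyvt,magls] add [ojjv,cwlxt,jyld] -> 12 lines: muf byld dvsjp xhop bzb ojjv cwlxt jyld nrgt tnxdu ehl pwdl
Final line 3: dvsjp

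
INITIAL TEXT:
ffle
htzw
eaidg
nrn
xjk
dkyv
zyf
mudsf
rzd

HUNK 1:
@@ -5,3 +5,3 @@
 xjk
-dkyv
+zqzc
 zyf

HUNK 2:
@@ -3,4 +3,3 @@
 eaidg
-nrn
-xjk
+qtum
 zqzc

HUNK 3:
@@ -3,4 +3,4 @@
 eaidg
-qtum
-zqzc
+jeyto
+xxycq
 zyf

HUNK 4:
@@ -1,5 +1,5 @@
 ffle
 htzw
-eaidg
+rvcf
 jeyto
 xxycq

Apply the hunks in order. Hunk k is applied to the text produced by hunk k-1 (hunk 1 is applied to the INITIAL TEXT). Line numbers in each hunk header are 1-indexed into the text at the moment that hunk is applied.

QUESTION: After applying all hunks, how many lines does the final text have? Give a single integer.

Hunk 1: at line 5 remove [dkyv] add [zqzc] -> 9 lines: ffle htzw eaidg nrn xjk zqzc zyf mudsf rzd
Hunk 2: at line 3 remove [nrn,xjk] add [qtum] -> 8 lines: ffle htzw eaidg qtum zqzc zyf mudsf rzd
Hunk 3: at line 3 remove [qtum,zqzc] add [jeyto,xxycq] -> 8 lines: ffle htzw eaidg jeyto xxycq zyf mudsf rzd
Hunk 4: at line 1 remove [eaidg] add [rvcf] -> 8 lines: ffle htzw rvcf jeyto xxycq zyf mudsf rzd
Final line count: 8

Answer: 8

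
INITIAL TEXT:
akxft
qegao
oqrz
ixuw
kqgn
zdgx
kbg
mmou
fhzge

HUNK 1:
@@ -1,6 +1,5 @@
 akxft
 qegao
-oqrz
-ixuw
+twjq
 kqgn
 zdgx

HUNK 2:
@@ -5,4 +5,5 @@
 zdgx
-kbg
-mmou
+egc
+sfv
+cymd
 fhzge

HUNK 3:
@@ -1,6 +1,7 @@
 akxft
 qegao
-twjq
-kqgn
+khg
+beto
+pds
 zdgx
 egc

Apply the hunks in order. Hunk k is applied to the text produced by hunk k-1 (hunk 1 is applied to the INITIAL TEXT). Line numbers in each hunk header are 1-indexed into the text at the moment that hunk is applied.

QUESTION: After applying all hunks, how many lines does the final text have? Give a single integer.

Answer: 10

Derivation:
Hunk 1: at line 1 remove [oqrz,ixuw] add [twjq] -> 8 lines: akxft qegao twjq kqgn zdgx kbg mmou fhzge
Hunk 2: at line 5 remove [kbg,mmou] add [egc,sfv,cymd] -> 9 lines: akxft qegao twjq kqgn zdgx egc sfv cymd fhzge
Hunk 3: at line 1 remove [twjq,kqgn] add [khg,beto,pds] -> 10 lines: akxft qegao khg beto pds zdgx egc sfv cymd fhzge
Final line count: 10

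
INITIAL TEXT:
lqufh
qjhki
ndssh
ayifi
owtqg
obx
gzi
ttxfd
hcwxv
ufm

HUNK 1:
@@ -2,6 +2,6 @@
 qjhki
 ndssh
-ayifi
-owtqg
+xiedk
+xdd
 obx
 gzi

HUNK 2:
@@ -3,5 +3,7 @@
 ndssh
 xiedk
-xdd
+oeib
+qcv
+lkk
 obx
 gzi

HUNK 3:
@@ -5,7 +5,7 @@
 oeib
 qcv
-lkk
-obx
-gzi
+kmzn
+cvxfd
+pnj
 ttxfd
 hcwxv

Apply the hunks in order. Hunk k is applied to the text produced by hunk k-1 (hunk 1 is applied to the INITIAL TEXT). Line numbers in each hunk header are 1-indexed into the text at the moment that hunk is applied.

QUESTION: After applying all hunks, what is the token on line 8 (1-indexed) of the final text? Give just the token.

Hunk 1: at line 2 remove [ayifi,owtqg] add [xiedk,xdd] -> 10 lines: lqufh qjhki ndssh xiedk xdd obx gzi ttxfd hcwxv ufm
Hunk 2: at line 3 remove [xdd] add [oeib,qcv,lkk] -> 12 lines: lqufh qjhki ndssh xiedk oeib qcv lkk obx gzi ttxfd hcwxv ufm
Hunk 3: at line 5 remove [lkk,obx,gzi] add [kmzn,cvxfd,pnj] -> 12 lines: lqufh qjhki ndssh xiedk oeib qcv kmzn cvxfd pnj ttxfd hcwxv ufm
Final line 8: cvxfd

Answer: cvxfd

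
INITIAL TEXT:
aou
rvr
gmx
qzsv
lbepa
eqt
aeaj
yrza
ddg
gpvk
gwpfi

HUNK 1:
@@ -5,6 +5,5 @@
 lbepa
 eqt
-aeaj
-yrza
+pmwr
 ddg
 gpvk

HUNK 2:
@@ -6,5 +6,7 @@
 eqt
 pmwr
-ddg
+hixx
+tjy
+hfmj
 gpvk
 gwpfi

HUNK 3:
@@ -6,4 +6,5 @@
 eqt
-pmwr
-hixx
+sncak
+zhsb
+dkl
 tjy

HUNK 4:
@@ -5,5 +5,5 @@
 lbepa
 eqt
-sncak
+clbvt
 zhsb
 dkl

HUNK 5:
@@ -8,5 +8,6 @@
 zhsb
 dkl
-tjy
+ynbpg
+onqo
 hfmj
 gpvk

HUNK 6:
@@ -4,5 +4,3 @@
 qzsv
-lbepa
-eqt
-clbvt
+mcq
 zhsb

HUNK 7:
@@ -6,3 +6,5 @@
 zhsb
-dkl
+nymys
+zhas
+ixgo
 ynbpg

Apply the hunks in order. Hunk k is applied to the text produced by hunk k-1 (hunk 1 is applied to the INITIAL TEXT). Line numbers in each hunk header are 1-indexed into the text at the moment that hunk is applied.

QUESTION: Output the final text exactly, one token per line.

Answer: aou
rvr
gmx
qzsv
mcq
zhsb
nymys
zhas
ixgo
ynbpg
onqo
hfmj
gpvk
gwpfi

Derivation:
Hunk 1: at line 5 remove [aeaj,yrza] add [pmwr] -> 10 lines: aou rvr gmx qzsv lbepa eqt pmwr ddg gpvk gwpfi
Hunk 2: at line 6 remove [ddg] add [hixx,tjy,hfmj] -> 12 lines: aou rvr gmx qzsv lbepa eqt pmwr hixx tjy hfmj gpvk gwpfi
Hunk 3: at line 6 remove [pmwr,hixx] add [sncak,zhsb,dkl] -> 13 lines: aou rvr gmx qzsv lbepa eqt sncak zhsb dkl tjy hfmj gpvk gwpfi
Hunk 4: at line 5 remove [sncak] add [clbvt] -> 13 lines: aou rvr gmx qzsv lbepa eqt clbvt zhsb dkl tjy hfmj gpvk gwpfi
Hunk 5: at line 8 remove [tjy] add [ynbpg,onqo] -> 14 lines: aou rvr gmx qzsv lbepa eqt clbvt zhsb dkl ynbpg onqo hfmj gpvk gwpfi
Hunk 6: at line 4 remove [lbepa,eqt,clbvt] add [mcq] -> 12 lines: aou rvr gmx qzsv mcq zhsb dkl ynbpg onqo hfmj gpvk gwpfi
Hunk 7: at line 6 remove [dkl] add [nymys,zhas,ixgo] -> 14 lines: aou rvr gmx qzsv mcq zhsb nymys zhas ixgo ynbpg onqo hfmj gpvk gwpfi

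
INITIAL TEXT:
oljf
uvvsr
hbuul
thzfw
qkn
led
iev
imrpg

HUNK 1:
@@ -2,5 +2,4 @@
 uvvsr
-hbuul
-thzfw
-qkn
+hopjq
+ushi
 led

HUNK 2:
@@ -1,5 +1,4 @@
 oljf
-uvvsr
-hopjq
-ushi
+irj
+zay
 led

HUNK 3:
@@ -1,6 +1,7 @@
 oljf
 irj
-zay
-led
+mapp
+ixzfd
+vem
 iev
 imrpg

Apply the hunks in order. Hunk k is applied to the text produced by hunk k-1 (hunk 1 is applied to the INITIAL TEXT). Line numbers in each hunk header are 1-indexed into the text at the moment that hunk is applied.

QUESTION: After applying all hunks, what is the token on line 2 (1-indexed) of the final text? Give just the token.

Hunk 1: at line 2 remove [hbuul,thzfw,qkn] add [hopjq,ushi] -> 7 lines: oljf uvvsr hopjq ushi led iev imrpg
Hunk 2: at line 1 remove [uvvsr,hopjq,ushi] add [irj,zay] -> 6 lines: oljf irj zay led iev imrpg
Hunk 3: at line 1 remove [zay,led] add [mapp,ixzfd,vem] -> 7 lines: oljf irj mapp ixzfd vem iev imrpg
Final line 2: irj

Answer: irj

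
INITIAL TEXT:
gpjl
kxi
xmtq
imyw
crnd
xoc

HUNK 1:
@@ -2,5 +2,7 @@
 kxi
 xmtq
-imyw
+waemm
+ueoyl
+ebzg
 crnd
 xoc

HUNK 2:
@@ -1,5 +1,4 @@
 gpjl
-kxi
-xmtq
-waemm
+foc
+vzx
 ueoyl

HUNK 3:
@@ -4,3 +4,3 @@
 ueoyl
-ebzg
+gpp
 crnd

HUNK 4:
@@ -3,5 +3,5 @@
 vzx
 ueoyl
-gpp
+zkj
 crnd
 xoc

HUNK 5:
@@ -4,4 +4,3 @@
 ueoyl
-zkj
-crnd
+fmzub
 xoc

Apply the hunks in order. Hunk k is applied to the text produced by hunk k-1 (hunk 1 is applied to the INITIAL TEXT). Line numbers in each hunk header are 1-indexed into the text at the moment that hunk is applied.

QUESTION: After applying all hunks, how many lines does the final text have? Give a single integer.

Hunk 1: at line 2 remove [imyw] add [waemm,ueoyl,ebzg] -> 8 lines: gpjl kxi xmtq waemm ueoyl ebzg crnd xoc
Hunk 2: at line 1 remove [kxi,xmtq,waemm] add [foc,vzx] -> 7 lines: gpjl foc vzx ueoyl ebzg crnd xoc
Hunk 3: at line 4 remove [ebzg] add [gpp] -> 7 lines: gpjl foc vzx ueoyl gpp crnd xoc
Hunk 4: at line 3 remove [gpp] add [zkj] -> 7 lines: gpjl foc vzx ueoyl zkj crnd xoc
Hunk 5: at line 4 remove [zkj,crnd] add [fmzub] -> 6 lines: gpjl foc vzx ueoyl fmzub xoc
Final line count: 6

Answer: 6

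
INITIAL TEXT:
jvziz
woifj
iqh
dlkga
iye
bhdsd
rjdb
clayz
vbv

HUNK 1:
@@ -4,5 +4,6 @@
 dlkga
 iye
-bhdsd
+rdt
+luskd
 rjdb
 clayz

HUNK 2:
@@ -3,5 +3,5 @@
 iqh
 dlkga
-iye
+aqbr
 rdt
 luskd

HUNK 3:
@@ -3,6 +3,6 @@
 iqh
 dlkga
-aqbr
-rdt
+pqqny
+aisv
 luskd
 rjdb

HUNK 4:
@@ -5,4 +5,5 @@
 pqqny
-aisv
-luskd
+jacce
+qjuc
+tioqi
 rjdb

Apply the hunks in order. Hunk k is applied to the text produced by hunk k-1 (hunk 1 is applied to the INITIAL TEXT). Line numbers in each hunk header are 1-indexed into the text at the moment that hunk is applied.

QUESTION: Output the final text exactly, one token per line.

Hunk 1: at line 4 remove [bhdsd] add [rdt,luskd] -> 10 lines: jvziz woifj iqh dlkga iye rdt luskd rjdb clayz vbv
Hunk 2: at line 3 remove [iye] add [aqbr] -> 10 lines: jvziz woifj iqh dlkga aqbr rdt luskd rjdb clayz vbv
Hunk 3: at line 3 remove [aqbr,rdt] add [pqqny,aisv] -> 10 lines: jvziz woifj iqh dlkga pqqny aisv luskd rjdb clayz vbv
Hunk 4: at line 5 remove [aisv,luskd] add [jacce,qjuc,tioqi] -> 11 lines: jvziz woifj iqh dlkga pqqny jacce qjuc tioqi rjdb clayz vbv

Answer: jvziz
woifj
iqh
dlkga
pqqny
jacce
qjuc
tioqi
rjdb
clayz
vbv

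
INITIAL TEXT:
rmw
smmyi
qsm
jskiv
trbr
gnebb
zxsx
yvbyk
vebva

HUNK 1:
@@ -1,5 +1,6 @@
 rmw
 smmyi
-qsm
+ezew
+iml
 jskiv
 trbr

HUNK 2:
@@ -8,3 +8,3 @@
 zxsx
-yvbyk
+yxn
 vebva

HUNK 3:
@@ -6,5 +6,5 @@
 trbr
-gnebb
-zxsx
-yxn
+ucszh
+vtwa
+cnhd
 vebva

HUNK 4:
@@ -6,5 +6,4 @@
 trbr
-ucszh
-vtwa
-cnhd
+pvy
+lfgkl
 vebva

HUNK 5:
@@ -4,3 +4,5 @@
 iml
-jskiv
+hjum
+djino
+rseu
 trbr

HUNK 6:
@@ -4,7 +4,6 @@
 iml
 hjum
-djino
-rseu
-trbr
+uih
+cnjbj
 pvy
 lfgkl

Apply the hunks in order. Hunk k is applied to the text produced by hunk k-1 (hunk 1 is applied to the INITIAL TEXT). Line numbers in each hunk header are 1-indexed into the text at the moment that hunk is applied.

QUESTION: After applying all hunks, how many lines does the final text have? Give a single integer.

Answer: 10

Derivation:
Hunk 1: at line 1 remove [qsm] add [ezew,iml] -> 10 lines: rmw smmyi ezew iml jskiv trbr gnebb zxsx yvbyk vebva
Hunk 2: at line 8 remove [yvbyk] add [yxn] -> 10 lines: rmw smmyi ezew iml jskiv trbr gnebb zxsx yxn vebva
Hunk 3: at line 6 remove [gnebb,zxsx,yxn] add [ucszh,vtwa,cnhd] -> 10 lines: rmw smmyi ezew iml jskiv trbr ucszh vtwa cnhd vebva
Hunk 4: at line 6 remove [ucszh,vtwa,cnhd] add [pvy,lfgkl] -> 9 lines: rmw smmyi ezew iml jskiv trbr pvy lfgkl vebva
Hunk 5: at line 4 remove [jskiv] add [hjum,djino,rseu] -> 11 lines: rmw smmyi ezew iml hjum djino rseu trbr pvy lfgkl vebva
Hunk 6: at line 4 remove [djino,rseu,trbr] add [uih,cnjbj] -> 10 lines: rmw smmyi ezew iml hjum uih cnjbj pvy lfgkl vebva
Final line count: 10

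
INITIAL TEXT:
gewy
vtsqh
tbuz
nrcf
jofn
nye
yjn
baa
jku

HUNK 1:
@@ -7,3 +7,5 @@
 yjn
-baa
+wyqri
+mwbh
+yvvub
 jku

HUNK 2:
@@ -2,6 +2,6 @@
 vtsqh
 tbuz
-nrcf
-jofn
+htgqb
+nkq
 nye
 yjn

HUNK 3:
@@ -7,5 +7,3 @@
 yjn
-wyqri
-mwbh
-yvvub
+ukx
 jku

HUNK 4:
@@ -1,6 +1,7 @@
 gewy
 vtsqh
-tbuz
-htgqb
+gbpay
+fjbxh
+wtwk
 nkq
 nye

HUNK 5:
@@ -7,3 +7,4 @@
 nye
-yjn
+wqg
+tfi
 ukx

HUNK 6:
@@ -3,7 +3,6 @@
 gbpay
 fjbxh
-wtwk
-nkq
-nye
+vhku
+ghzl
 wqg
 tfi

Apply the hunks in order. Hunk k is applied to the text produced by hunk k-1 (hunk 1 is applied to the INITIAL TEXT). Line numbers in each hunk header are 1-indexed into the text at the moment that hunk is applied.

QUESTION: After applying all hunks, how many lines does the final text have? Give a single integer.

Answer: 10

Derivation:
Hunk 1: at line 7 remove [baa] add [wyqri,mwbh,yvvub] -> 11 lines: gewy vtsqh tbuz nrcf jofn nye yjn wyqri mwbh yvvub jku
Hunk 2: at line 2 remove [nrcf,jofn] add [htgqb,nkq] -> 11 lines: gewy vtsqh tbuz htgqb nkq nye yjn wyqri mwbh yvvub jku
Hunk 3: at line 7 remove [wyqri,mwbh,yvvub] add [ukx] -> 9 lines: gewy vtsqh tbuz htgqb nkq nye yjn ukx jku
Hunk 4: at line 1 remove [tbuz,htgqb] add [gbpay,fjbxh,wtwk] -> 10 lines: gewy vtsqh gbpay fjbxh wtwk nkq nye yjn ukx jku
Hunk 5: at line 7 remove [yjn] add [wqg,tfi] -> 11 lines: gewy vtsqh gbpay fjbxh wtwk nkq nye wqg tfi ukx jku
Hunk 6: at line 3 remove [wtwk,nkq,nye] add [vhku,ghzl] -> 10 lines: gewy vtsqh gbpay fjbxh vhku ghzl wqg tfi ukx jku
Final line count: 10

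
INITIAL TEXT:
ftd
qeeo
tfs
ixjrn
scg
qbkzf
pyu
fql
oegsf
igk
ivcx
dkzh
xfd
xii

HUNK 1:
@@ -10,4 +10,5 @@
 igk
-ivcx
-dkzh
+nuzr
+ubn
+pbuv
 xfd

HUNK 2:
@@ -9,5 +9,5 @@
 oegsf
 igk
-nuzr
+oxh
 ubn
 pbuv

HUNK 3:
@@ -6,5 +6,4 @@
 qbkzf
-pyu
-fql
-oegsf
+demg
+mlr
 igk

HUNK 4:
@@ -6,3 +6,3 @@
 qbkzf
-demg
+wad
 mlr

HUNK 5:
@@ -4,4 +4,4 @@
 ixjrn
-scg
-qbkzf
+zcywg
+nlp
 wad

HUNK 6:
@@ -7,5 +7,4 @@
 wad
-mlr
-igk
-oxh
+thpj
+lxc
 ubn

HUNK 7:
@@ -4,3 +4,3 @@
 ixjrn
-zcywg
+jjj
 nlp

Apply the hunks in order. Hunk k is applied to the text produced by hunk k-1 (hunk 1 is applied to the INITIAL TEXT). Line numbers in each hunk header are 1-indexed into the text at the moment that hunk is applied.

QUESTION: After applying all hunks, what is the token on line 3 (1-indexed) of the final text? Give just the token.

Hunk 1: at line 10 remove [ivcx,dkzh] add [nuzr,ubn,pbuv] -> 15 lines: ftd qeeo tfs ixjrn scg qbkzf pyu fql oegsf igk nuzr ubn pbuv xfd xii
Hunk 2: at line 9 remove [nuzr] add [oxh] -> 15 lines: ftd qeeo tfs ixjrn scg qbkzf pyu fql oegsf igk oxh ubn pbuv xfd xii
Hunk 3: at line 6 remove [pyu,fql,oegsf] add [demg,mlr] -> 14 lines: ftd qeeo tfs ixjrn scg qbkzf demg mlr igk oxh ubn pbuv xfd xii
Hunk 4: at line 6 remove [demg] add [wad] -> 14 lines: ftd qeeo tfs ixjrn scg qbkzf wad mlr igk oxh ubn pbuv xfd xii
Hunk 5: at line 4 remove [scg,qbkzf] add [zcywg,nlp] -> 14 lines: ftd qeeo tfs ixjrn zcywg nlp wad mlr igk oxh ubn pbuv xfd xii
Hunk 6: at line 7 remove [mlr,igk,oxh] add [thpj,lxc] -> 13 lines: ftd qeeo tfs ixjrn zcywg nlp wad thpj lxc ubn pbuv xfd xii
Hunk 7: at line 4 remove [zcywg] add [jjj] -> 13 lines: ftd qeeo tfs ixjrn jjj nlp wad thpj lxc ubn pbuv xfd xii
Final line 3: tfs

Answer: tfs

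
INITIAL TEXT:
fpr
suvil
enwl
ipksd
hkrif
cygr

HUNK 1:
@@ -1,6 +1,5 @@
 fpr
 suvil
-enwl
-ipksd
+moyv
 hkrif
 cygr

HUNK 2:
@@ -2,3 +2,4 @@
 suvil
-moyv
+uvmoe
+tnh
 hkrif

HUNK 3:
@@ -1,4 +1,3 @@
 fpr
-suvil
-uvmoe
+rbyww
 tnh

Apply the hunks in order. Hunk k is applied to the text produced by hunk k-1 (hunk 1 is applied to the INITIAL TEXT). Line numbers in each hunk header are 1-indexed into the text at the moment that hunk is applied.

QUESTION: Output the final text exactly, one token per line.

Hunk 1: at line 1 remove [enwl,ipksd] add [moyv] -> 5 lines: fpr suvil moyv hkrif cygr
Hunk 2: at line 2 remove [moyv] add [uvmoe,tnh] -> 6 lines: fpr suvil uvmoe tnh hkrif cygr
Hunk 3: at line 1 remove [suvil,uvmoe] add [rbyww] -> 5 lines: fpr rbyww tnh hkrif cygr

Answer: fpr
rbyww
tnh
hkrif
cygr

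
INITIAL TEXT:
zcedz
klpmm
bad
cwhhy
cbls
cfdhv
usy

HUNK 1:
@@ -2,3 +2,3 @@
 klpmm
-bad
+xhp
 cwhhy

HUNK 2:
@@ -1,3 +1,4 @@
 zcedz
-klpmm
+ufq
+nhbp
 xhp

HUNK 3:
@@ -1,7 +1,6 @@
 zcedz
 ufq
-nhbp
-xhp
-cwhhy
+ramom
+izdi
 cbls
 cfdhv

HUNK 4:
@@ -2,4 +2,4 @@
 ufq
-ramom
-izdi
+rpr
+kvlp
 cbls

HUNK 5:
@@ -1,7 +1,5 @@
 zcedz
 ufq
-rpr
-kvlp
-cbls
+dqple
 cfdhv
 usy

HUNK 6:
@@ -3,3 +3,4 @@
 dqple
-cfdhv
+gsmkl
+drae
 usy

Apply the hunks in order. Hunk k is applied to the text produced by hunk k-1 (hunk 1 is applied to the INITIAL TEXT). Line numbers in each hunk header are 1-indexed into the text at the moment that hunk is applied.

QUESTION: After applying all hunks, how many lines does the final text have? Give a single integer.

Hunk 1: at line 2 remove [bad] add [xhp] -> 7 lines: zcedz klpmm xhp cwhhy cbls cfdhv usy
Hunk 2: at line 1 remove [klpmm] add [ufq,nhbp] -> 8 lines: zcedz ufq nhbp xhp cwhhy cbls cfdhv usy
Hunk 3: at line 1 remove [nhbp,xhp,cwhhy] add [ramom,izdi] -> 7 lines: zcedz ufq ramom izdi cbls cfdhv usy
Hunk 4: at line 2 remove [ramom,izdi] add [rpr,kvlp] -> 7 lines: zcedz ufq rpr kvlp cbls cfdhv usy
Hunk 5: at line 1 remove [rpr,kvlp,cbls] add [dqple] -> 5 lines: zcedz ufq dqple cfdhv usy
Hunk 6: at line 3 remove [cfdhv] add [gsmkl,drae] -> 6 lines: zcedz ufq dqple gsmkl drae usy
Final line count: 6

Answer: 6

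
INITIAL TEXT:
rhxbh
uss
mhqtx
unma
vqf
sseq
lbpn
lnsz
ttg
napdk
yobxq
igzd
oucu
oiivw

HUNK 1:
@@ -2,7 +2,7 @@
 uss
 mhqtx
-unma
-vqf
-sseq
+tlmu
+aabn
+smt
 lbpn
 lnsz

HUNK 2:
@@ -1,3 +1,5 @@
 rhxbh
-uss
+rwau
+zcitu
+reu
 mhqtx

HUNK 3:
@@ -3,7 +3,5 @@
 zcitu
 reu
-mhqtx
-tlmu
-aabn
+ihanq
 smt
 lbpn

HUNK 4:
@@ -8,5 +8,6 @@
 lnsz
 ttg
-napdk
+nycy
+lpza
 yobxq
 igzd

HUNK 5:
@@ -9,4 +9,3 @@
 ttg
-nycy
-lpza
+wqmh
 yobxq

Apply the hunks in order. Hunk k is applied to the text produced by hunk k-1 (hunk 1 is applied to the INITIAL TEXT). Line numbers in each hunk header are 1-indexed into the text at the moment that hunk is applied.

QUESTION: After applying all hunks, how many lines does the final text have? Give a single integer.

Answer: 14

Derivation:
Hunk 1: at line 2 remove [unma,vqf,sseq] add [tlmu,aabn,smt] -> 14 lines: rhxbh uss mhqtx tlmu aabn smt lbpn lnsz ttg napdk yobxq igzd oucu oiivw
Hunk 2: at line 1 remove [uss] add [rwau,zcitu,reu] -> 16 lines: rhxbh rwau zcitu reu mhqtx tlmu aabn smt lbpn lnsz ttg napdk yobxq igzd oucu oiivw
Hunk 3: at line 3 remove [mhqtx,tlmu,aabn] add [ihanq] -> 14 lines: rhxbh rwau zcitu reu ihanq smt lbpn lnsz ttg napdk yobxq igzd oucu oiivw
Hunk 4: at line 8 remove [napdk] add [nycy,lpza] -> 15 lines: rhxbh rwau zcitu reu ihanq smt lbpn lnsz ttg nycy lpza yobxq igzd oucu oiivw
Hunk 5: at line 9 remove [nycy,lpza] add [wqmh] -> 14 lines: rhxbh rwau zcitu reu ihanq smt lbpn lnsz ttg wqmh yobxq igzd oucu oiivw
Final line count: 14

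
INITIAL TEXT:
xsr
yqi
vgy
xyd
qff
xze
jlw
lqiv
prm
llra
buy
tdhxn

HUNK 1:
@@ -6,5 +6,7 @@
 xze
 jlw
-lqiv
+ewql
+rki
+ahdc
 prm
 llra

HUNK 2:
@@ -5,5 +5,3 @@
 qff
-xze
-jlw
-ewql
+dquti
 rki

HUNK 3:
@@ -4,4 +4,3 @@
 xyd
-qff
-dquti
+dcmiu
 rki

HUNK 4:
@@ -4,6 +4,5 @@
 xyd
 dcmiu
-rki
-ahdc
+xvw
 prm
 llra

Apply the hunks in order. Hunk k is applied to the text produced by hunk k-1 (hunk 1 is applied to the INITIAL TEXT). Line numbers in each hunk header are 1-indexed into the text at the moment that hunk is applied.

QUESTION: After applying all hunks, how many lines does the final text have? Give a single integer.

Hunk 1: at line 6 remove [lqiv] add [ewql,rki,ahdc] -> 14 lines: xsr yqi vgy xyd qff xze jlw ewql rki ahdc prm llra buy tdhxn
Hunk 2: at line 5 remove [xze,jlw,ewql] add [dquti] -> 12 lines: xsr yqi vgy xyd qff dquti rki ahdc prm llra buy tdhxn
Hunk 3: at line 4 remove [qff,dquti] add [dcmiu] -> 11 lines: xsr yqi vgy xyd dcmiu rki ahdc prm llra buy tdhxn
Hunk 4: at line 4 remove [rki,ahdc] add [xvw] -> 10 lines: xsr yqi vgy xyd dcmiu xvw prm llra buy tdhxn
Final line count: 10

Answer: 10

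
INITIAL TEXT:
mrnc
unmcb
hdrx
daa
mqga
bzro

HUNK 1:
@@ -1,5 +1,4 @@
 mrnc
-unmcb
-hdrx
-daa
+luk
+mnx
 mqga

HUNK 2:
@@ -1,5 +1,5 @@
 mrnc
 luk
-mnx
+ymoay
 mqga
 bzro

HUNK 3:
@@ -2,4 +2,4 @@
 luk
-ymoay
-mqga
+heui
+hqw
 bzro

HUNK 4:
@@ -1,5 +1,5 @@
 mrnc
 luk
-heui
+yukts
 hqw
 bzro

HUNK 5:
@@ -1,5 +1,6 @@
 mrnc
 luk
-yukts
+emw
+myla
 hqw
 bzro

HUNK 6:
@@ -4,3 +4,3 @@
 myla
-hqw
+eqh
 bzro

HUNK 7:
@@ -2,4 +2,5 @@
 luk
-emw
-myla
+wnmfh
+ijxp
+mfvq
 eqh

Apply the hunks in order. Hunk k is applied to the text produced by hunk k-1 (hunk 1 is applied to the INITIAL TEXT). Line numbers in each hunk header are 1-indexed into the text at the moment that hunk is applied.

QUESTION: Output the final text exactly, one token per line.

Answer: mrnc
luk
wnmfh
ijxp
mfvq
eqh
bzro

Derivation:
Hunk 1: at line 1 remove [unmcb,hdrx,daa] add [luk,mnx] -> 5 lines: mrnc luk mnx mqga bzro
Hunk 2: at line 1 remove [mnx] add [ymoay] -> 5 lines: mrnc luk ymoay mqga bzro
Hunk 3: at line 2 remove [ymoay,mqga] add [heui,hqw] -> 5 lines: mrnc luk heui hqw bzro
Hunk 4: at line 1 remove [heui] add [yukts] -> 5 lines: mrnc luk yukts hqw bzro
Hunk 5: at line 1 remove [yukts] add [emw,myla] -> 6 lines: mrnc luk emw myla hqw bzro
Hunk 6: at line 4 remove [hqw] add [eqh] -> 6 lines: mrnc luk emw myla eqh bzro
Hunk 7: at line 2 remove [emw,myla] add [wnmfh,ijxp,mfvq] -> 7 lines: mrnc luk wnmfh ijxp mfvq eqh bzro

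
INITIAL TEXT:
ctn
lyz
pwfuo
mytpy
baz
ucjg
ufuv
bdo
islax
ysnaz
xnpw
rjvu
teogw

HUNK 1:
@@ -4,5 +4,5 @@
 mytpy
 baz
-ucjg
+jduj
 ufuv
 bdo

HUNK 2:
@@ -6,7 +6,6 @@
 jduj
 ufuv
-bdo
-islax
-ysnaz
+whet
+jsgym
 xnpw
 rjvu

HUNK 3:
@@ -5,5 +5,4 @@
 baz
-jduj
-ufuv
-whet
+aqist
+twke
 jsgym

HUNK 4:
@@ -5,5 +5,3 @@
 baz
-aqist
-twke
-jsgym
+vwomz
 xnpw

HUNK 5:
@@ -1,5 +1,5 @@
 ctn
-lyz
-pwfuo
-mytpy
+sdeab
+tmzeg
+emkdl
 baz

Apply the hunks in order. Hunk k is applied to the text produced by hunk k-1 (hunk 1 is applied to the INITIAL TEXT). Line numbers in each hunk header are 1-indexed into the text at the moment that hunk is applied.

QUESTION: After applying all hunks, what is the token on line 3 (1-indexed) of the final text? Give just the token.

Hunk 1: at line 4 remove [ucjg] add [jduj] -> 13 lines: ctn lyz pwfuo mytpy baz jduj ufuv bdo islax ysnaz xnpw rjvu teogw
Hunk 2: at line 6 remove [bdo,islax,ysnaz] add [whet,jsgym] -> 12 lines: ctn lyz pwfuo mytpy baz jduj ufuv whet jsgym xnpw rjvu teogw
Hunk 3: at line 5 remove [jduj,ufuv,whet] add [aqist,twke] -> 11 lines: ctn lyz pwfuo mytpy baz aqist twke jsgym xnpw rjvu teogw
Hunk 4: at line 5 remove [aqist,twke,jsgym] add [vwomz] -> 9 lines: ctn lyz pwfuo mytpy baz vwomz xnpw rjvu teogw
Hunk 5: at line 1 remove [lyz,pwfuo,mytpy] add [sdeab,tmzeg,emkdl] -> 9 lines: ctn sdeab tmzeg emkdl baz vwomz xnpw rjvu teogw
Final line 3: tmzeg

Answer: tmzeg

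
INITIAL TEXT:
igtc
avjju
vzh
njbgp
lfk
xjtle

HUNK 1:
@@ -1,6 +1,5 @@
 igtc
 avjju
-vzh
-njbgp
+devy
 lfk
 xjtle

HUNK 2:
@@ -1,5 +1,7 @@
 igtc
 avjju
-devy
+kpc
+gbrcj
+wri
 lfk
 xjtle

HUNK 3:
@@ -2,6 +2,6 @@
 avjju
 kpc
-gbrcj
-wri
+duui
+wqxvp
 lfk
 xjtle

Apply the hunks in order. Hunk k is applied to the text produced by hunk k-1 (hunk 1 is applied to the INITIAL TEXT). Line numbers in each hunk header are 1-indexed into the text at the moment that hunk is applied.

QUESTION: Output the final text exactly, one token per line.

Hunk 1: at line 1 remove [vzh,njbgp] add [devy] -> 5 lines: igtc avjju devy lfk xjtle
Hunk 2: at line 1 remove [devy] add [kpc,gbrcj,wri] -> 7 lines: igtc avjju kpc gbrcj wri lfk xjtle
Hunk 3: at line 2 remove [gbrcj,wri] add [duui,wqxvp] -> 7 lines: igtc avjju kpc duui wqxvp lfk xjtle

Answer: igtc
avjju
kpc
duui
wqxvp
lfk
xjtle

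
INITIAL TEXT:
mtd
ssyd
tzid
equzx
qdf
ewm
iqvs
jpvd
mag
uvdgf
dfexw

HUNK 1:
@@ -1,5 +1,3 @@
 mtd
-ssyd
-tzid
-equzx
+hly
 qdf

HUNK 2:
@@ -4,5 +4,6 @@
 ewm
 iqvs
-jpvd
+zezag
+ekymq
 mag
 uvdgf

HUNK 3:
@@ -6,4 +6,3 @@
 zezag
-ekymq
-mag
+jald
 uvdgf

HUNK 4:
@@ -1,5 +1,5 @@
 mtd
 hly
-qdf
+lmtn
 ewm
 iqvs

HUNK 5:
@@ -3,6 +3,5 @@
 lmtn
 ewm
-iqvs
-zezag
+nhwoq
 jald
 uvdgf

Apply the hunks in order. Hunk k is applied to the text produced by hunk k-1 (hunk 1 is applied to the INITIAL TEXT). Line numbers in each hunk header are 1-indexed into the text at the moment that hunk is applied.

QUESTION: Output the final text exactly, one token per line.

Answer: mtd
hly
lmtn
ewm
nhwoq
jald
uvdgf
dfexw

Derivation:
Hunk 1: at line 1 remove [ssyd,tzid,equzx] add [hly] -> 9 lines: mtd hly qdf ewm iqvs jpvd mag uvdgf dfexw
Hunk 2: at line 4 remove [jpvd] add [zezag,ekymq] -> 10 lines: mtd hly qdf ewm iqvs zezag ekymq mag uvdgf dfexw
Hunk 3: at line 6 remove [ekymq,mag] add [jald] -> 9 lines: mtd hly qdf ewm iqvs zezag jald uvdgf dfexw
Hunk 4: at line 1 remove [qdf] add [lmtn] -> 9 lines: mtd hly lmtn ewm iqvs zezag jald uvdgf dfexw
Hunk 5: at line 3 remove [iqvs,zezag] add [nhwoq] -> 8 lines: mtd hly lmtn ewm nhwoq jald uvdgf dfexw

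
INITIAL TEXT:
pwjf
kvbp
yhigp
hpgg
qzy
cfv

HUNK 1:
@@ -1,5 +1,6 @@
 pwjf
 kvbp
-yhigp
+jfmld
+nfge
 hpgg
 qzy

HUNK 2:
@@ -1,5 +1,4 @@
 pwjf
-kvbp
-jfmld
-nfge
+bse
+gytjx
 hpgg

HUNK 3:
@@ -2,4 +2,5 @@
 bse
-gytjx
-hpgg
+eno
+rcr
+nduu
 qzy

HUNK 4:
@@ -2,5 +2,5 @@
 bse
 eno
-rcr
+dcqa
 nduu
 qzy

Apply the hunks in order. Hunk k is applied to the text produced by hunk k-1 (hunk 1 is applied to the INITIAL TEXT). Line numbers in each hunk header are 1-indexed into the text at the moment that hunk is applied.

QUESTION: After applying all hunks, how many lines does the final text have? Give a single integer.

Answer: 7

Derivation:
Hunk 1: at line 1 remove [yhigp] add [jfmld,nfge] -> 7 lines: pwjf kvbp jfmld nfge hpgg qzy cfv
Hunk 2: at line 1 remove [kvbp,jfmld,nfge] add [bse,gytjx] -> 6 lines: pwjf bse gytjx hpgg qzy cfv
Hunk 3: at line 2 remove [gytjx,hpgg] add [eno,rcr,nduu] -> 7 lines: pwjf bse eno rcr nduu qzy cfv
Hunk 4: at line 2 remove [rcr] add [dcqa] -> 7 lines: pwjf bse eno dcqa nduu qzy cfv
Final line count: 7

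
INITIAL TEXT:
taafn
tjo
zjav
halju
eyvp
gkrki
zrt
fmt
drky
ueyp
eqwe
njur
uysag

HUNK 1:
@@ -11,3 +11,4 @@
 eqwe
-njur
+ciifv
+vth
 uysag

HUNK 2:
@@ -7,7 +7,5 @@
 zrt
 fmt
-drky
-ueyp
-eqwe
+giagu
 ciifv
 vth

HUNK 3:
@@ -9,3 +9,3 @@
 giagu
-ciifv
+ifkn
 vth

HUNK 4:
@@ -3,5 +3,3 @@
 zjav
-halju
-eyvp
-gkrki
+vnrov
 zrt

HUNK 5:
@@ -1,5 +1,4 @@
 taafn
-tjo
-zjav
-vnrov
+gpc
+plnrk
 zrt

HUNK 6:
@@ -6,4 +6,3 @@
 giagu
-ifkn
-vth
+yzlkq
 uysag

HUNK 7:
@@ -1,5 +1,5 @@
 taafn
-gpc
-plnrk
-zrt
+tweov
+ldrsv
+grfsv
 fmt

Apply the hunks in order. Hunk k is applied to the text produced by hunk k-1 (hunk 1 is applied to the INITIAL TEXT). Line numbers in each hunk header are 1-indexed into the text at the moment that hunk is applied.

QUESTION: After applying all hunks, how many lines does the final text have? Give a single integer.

Hunk 1: at line 11 remove [njur] add [ciifv,vth] -> 14 lines: taafn tjo zjav halju eyvp gkrki zrt fmt drky ueyp eqwe ciifv vth uysag
Hunk 2: at line 7 remove [drky,ueyp,eqwe] add [giagu] -> 12 lines: taafn tjo zjav halju eyvp gkrki zrt fmt giagu ciifv vth uysag
Hunk 3: at line 9 remove [ciifv] add [ifkn] -> 12 lines: taafn tjo zjav halju eyvp gkrki zrt fmt giagu ifkn vth uysag
Hunk 4: at line 3 remove [halju,eyvp,gkrki] add [vnrov] -> 10 lines: taafn tjo zjav vnrov zrt fmt giagu ifkn vth uysag
Hunk 5: at line 1 remove [tjo,zjav,vnrov] add [gpc,plnrk] -> 9 lines: taafn gpc plnrk zrt fmt giagu ifkn vth uysag
Hunk 6: at line 6 remove [ifkn,vth] add [yzlkq] -> 8 lines: taafn gpc plnrk zrt fmt giagu yzlkq uysag
Hunk 7: at line 1 remove [gpc,plnrk,zrt] add [tweov,ldrsv,grfsv] -> 8 lines: taafn tweov ldrsv grfsv fmt giagu yzlkq uysag
Final line count: 8

Answer: 8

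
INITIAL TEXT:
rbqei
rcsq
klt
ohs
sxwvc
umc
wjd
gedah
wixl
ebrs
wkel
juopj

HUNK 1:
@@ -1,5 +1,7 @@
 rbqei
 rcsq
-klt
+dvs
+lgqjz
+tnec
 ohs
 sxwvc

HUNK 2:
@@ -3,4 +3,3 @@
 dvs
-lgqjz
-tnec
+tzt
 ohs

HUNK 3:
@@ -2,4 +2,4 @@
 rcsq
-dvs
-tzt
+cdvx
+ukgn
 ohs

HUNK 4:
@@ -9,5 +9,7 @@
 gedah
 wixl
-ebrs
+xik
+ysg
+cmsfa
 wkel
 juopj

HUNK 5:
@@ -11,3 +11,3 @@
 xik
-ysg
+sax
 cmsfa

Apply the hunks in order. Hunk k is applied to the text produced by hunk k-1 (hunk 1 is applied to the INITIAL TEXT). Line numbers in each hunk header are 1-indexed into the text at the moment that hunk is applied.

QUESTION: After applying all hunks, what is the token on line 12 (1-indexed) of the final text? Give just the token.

Answer: sax

Derivation:
Hunk 1: at line 1 remove [klt] add [dvs,lgqjz,tnec] -> 14 lines: rbqei rcsq dvs lgqjz tnec ohs sxwvc umc wjd gedah wixl ebrs wkel juopj
Hunk 2: at line 3 remove [lgqjz,tnec] add [tzt] -> 13 lines: rbqei rcsq dvs tzt ohs sxwvc umc wjd gedah wixl ebrs wkel juopj
Hunk 3: at line 2 remove [dvs,tzt] add [cdvx,ukgn] -> 13 lines: rbqei rcsq cdvx ukgn ohs sxwvc umc wjd gedah wixl ebrs wkel juopj
Hunk 4: at line 9 remove [ebrs] add [xik,ysg,cmsfa] -> 15 lines: rbqei rcsq cdvx ukgn ohs sxwvc umc wjd gedah wixl xik ysg cmsfa wkel juopj
Hunk 5: at line 11 remove [ysg] add [sax] -> 15 lines: rbqei rcsq cdvx ukgn ohs sxwvc umc wjd gedah wixl xik sax cmsfa wkel juopj
Final line 12: sax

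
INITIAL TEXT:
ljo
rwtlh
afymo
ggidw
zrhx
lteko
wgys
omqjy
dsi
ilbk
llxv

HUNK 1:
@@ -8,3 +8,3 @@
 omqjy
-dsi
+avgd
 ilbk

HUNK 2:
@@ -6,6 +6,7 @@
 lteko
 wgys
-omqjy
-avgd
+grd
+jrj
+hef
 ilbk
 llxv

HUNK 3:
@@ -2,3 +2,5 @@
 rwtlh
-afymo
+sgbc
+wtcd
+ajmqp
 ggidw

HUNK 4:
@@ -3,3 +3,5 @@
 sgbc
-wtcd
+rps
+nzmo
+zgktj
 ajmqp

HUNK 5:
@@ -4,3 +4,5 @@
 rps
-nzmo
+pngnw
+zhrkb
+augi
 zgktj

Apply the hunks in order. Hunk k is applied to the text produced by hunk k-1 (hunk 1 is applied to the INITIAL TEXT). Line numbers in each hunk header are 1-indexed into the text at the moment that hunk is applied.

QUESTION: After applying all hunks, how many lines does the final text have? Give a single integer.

Hunk 1: at line 8 remove [dsi] add [avgd] -> 11 lines: ljo rwtlh afymo ggidw zrhx lteko wgys omqjy avgd ilbk llxv
Hunk 2: at line 6 remove [omqjy,avgd] add [grd,jrj,hef] -> 12 lines: ljo rwtlh afymo ggidw zrhx lteko wgys grd jrj hef ilbk llxv
Hunk 3: at line 2 remove [afymo] add [sgbc,wtcd,ajmqp] -> 14 lines: ljo rwtlh sgbc wtcd ajmqp ggidw zrhx lteko wgys grd jrj hef ilbk llxv
Hunk 4: at line 3 remove [wtcd] add [rps,nzmo,zgktj] -> 16 lines: ljo rwtlh sgbc rps nzmo zgktj ajmqp ggidw zrhx lteko wgys grd jrj hef ilbk llxv
Hunk 5: at line 4 remove [nzmo] add [pngnw,zhrkb,augi] -> 18 lines: ljo rwtlh sgbc rps pngnw zhrkb augi zgktj ajmqp ggidw zrhx lteko wgys grd jrj hef ilbk llxv
Final line count: 18

Answer: 18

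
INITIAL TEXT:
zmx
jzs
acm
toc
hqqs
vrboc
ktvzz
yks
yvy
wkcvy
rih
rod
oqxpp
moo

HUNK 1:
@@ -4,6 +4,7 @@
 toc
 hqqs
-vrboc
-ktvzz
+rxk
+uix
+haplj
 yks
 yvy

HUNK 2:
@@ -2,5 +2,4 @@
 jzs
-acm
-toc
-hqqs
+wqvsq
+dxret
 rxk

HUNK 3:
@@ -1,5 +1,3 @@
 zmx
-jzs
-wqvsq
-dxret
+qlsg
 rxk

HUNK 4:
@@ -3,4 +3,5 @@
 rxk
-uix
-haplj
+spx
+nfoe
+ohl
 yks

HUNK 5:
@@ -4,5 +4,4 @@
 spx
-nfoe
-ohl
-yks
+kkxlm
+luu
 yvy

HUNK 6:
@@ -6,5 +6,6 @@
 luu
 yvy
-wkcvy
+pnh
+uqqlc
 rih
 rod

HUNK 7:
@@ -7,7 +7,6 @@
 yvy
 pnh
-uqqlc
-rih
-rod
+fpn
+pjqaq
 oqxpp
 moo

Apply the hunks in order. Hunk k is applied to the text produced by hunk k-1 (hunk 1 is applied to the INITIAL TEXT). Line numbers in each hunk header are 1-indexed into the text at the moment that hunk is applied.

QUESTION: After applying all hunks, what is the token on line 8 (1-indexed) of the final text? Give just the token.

Answer: pnh

Derivation:
Hunk 1: at line 4 remove [vrboc,ktvzz] add [rxk,uix,haplj] -> 15 lines: zmx jzs acm toc hqqs rxk uix haplj yks yvy wkcvy rih rod oqxpp moo
Hunk 2: at line 2 remove [acm,toc,hqqs] add [wqvsq,dxret] -> 14 lines: zmx jzs wqvsq dxret rxk uix haplj yks yvy wkcvy rih rod oqxpp moo
Hunk 3: at line 1 remove [jzs,wqvsq,dxret] add [qlsg] -> 12 lines: zmx qlsg rxk uix haplj yks yvy wkcvy rih rod oqxpp moo
Hunk 4: at line 3 remove [uix,haplj] add [spx,nfoe,ohl] -> 13 lines: zmx qlsg rxk spx nfoe ohl yks yvy wkcvy rih rod oqxpp moo
Hunk 5: at line 4 remove [nfoe,ohl,yks] add [kkxlm,luu] -> 12 lines: zmx qlsg rxk spx kkxlm luu yvy wkcvy rih rod oqxpp moo
Hunk 6: at line 6 remove [wkcvy] add [pnh,uqqlc] -> 13 lines: zmx qlsg rxk spx kkxlm luu yvy pnh uqqlc rih rod oqxpp moo
Hunk 7: at line 7 remove [uqqlc,rih,rod] add [fpn,pjqaq] -> 12 lines: zmx qlsg rxk spx kkxlm luu yvy pnh fpn pjqaq oqxpp moo
Final line 8: pnh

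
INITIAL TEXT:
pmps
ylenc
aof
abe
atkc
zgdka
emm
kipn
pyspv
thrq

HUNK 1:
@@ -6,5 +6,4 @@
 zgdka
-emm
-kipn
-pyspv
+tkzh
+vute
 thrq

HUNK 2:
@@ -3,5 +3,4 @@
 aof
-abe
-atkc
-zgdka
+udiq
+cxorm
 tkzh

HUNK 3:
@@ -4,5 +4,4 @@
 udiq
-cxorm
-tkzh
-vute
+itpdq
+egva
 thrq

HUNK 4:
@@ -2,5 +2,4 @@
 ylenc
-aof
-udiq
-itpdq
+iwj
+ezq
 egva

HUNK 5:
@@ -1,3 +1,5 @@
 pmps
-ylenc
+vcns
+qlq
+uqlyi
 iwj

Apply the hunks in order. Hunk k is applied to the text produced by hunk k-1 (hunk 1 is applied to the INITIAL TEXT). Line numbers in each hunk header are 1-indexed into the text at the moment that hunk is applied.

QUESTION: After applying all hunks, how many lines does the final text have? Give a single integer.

Answer: 8

Derivation:
Hunk 1: at line 6 remove [emm,kipn,pyspv] add [tkzh,vute] -> 9 lines: pmps ylenc aof abe atkc zgdka tkzh vute thrq
Hunk 2: at line 3 remove [abe,atkc,zgdka] add [udiq,cxorm] -> 8 lines: pmps ylenc aof udiq cxorm tkzh vute thrq
Hunk 3: at line 4 remove [cxorm,tkzh,vute] add [itpdq,egva] -> 7 lines: pmps ylenc aof udiq itpdq egva thrq
Hunk 4: at line 2 remove [aof,udiq,itpdq] add [iwj,ezq] -> 6 lines: pmps ylenc iwj ezq egva thrq
Hunk 5: at line 1 remove [ylenc] add [vcns,qlq,uqlyi] -> 8 lines: pmps vcns qlq uqlyi iwj ezq egva thrq
Final line count: 8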